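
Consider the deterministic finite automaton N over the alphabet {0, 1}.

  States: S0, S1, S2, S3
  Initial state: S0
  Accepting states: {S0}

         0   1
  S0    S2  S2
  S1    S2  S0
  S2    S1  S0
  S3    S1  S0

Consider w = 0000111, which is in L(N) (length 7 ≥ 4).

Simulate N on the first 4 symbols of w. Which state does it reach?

Run of N on the first 4 characters of w = 0 0 0 0:
  step 0: S0  (start)
  step 1: S2  (read 0: S0→S2)
  step 2: S1  (read 0: S2→S1)
  step 3: S2  (read 0: S1→S2)
  step 4: S1  (read 0: S2→S1)

After reading 4 characters, N is in state S1.

S1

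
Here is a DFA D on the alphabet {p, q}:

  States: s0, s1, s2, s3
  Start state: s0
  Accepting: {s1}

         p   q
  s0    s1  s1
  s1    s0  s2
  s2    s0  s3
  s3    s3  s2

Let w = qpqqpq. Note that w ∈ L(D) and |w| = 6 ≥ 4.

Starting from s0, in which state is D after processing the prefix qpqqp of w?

State sequence: s0 -q-> s1 -p-> s0 -q-> s1 -q-> s2 -p-> s0

After reading 5 characters, D is in state s0.
(This kind of state-tracing is the core of the pumping-lemma construction: with 4 states, pigeonhole forces a repeat within the first 4 steps.)

s0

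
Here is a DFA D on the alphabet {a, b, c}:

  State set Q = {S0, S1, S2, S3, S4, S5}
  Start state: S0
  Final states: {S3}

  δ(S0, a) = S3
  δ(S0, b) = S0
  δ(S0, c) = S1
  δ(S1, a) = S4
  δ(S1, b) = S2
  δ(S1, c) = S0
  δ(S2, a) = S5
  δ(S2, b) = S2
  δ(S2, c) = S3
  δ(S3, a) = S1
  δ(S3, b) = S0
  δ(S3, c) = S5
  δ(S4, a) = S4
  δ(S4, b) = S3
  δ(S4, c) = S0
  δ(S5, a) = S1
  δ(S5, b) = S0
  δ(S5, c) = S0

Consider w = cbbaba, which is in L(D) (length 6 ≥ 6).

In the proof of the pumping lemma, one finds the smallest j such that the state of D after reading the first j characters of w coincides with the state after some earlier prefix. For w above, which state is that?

Run of D on w = c b b a b a:
  step 0: S0  (start)
  step 1: S1  (read c: S0→S1)
  step 2: S2  (read b: S1→S2)
  step 3: S2  (read b: S2→S2)   ← first repeat (S2 seen earlier)
  step 4: S5  (read a: S2→S5)
  step 5: S0  (read b: S5→S0)
  step 6: S3  (read a: S0→S3)

The earliest repeat is at step j = 3: D is in S2, which it already visited at step i = 2.
Since D has 6 states, any run of length ≥ 6 visits 6+1 states, so by pigeonhole some state repeats within the first 6 steps — that repeat gives the pumpable loop.

S2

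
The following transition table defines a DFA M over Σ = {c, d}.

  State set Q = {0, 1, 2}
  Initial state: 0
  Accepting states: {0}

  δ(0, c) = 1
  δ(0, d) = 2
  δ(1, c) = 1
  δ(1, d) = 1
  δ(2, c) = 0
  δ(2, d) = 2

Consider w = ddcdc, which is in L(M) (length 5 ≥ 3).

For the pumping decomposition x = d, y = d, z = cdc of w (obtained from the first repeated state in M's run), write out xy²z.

dddcdc

xy^2z = d·d·d·cdc = dddcdc.
Reading y = d takes M from 2 back to 2, so after x·y·y the machine is still in 2, and z then leads to the accepting state 0. Hence dddcdc ∈ L(M).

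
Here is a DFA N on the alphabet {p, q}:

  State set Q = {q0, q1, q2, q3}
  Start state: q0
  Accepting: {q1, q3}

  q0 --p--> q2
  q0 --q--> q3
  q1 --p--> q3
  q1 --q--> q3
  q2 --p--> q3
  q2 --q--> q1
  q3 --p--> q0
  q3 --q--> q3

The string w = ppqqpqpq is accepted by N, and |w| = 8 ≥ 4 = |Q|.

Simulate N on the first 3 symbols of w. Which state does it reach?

State sequence: q0 -p-> q2 -p-> q3 -q-> q3

After reading 3 characters, N is in state q3.
(This kind of state-tracing is the core of the pumping-lemma construction: with 4 states, pigeonhole forces a repeat within the first 4 steps.)

q3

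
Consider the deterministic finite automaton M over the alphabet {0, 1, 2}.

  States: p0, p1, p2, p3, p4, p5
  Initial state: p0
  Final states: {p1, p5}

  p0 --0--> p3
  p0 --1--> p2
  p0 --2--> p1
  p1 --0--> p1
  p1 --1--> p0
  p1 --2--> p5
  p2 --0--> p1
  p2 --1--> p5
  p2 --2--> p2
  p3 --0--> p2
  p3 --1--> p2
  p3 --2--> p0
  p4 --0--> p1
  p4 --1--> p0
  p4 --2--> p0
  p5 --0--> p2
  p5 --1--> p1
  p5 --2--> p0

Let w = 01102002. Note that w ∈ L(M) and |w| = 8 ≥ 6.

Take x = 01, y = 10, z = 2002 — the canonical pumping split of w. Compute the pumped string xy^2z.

0110102002

xy^2z = 01·10·10·2002 = 0110102002.
Reading y = 10 takes M from p2 back to p2, so after x·y·y the machine is still in p2, and z then leads to the accepting state p5. Hence 0110102002 ∈ L(M).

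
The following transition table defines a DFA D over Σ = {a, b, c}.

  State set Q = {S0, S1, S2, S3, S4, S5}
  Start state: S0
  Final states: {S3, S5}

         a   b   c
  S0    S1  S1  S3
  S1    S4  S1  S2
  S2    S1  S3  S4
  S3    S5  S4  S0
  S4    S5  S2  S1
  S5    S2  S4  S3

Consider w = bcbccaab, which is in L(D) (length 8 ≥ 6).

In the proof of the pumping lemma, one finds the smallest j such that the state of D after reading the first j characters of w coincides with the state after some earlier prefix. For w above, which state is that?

Run of D on w = b c b c c a a b:
  step 0: S0  (start)
  step 1: S1  (read b: S0→S1)
  step 2: S2  (read c: S1→S2)
  step 3: S3  (read b: S2→S3)
  step 4: S0  (read c: S3→S0)   ← first repeat (S0 seen earlier)
  step 5: S3  (read c: S0→S3)
  step 6: S5  (read a: S3→S5)
  step 7: S2  (read a: S5→S2)
  step 8: S3  (read b: S2→S3)

The earliest repeat is at step j = 4: D is in S0, which it already visited at step i = 0.
With |Q| = 6, pigeonhole forces a state repeat no later than step 6; the substring read between the first and second visits to that state can be pumped.

S0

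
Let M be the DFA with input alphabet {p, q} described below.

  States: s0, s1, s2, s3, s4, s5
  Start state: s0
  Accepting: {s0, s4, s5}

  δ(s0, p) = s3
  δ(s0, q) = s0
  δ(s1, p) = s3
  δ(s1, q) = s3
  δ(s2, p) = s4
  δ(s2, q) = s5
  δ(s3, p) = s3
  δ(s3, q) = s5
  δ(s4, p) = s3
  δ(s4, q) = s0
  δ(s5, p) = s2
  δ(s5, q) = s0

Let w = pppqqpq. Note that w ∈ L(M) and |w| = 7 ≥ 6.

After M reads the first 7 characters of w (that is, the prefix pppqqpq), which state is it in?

State sequence: s0 -p-> s3 -p-> s3 -p-> s3 -q-> s5 -q-> s0 -p-> s3 -q-> s5

After reading 7 characters, M is in state s5.

s5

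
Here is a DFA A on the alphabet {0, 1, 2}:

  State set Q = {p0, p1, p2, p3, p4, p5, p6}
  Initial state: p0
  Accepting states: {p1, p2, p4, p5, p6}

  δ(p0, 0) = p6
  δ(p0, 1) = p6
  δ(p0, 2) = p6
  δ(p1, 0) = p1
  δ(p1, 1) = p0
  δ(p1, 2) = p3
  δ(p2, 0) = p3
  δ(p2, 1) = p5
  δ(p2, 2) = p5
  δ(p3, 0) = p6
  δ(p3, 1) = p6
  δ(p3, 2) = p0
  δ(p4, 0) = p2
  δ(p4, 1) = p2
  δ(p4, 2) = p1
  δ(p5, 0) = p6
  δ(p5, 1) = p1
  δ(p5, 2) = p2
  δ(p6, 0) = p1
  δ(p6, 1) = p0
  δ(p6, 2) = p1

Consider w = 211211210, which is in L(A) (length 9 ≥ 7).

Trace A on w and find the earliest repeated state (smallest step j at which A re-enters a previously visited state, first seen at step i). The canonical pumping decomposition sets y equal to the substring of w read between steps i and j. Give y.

21

State sequence: p0 -2-> p6 -1-> p0 -1-> p6 -2-> p1 -1-> p0 -1-> p6 -2-> p1 -1-> p0 -0-> p6
First repeat at step 2: p0 was already visited.

So i = 0, j = 2, giving x = w[0:0] = ε, y = w[0:2] = 21, z = w[2:9] = 1211210.
Check: |xy| = 2 ≤ 7 and |y| = 2 ≥ 1. Reading y takes A from p0 back to p0, so every xyⁱz is accepted.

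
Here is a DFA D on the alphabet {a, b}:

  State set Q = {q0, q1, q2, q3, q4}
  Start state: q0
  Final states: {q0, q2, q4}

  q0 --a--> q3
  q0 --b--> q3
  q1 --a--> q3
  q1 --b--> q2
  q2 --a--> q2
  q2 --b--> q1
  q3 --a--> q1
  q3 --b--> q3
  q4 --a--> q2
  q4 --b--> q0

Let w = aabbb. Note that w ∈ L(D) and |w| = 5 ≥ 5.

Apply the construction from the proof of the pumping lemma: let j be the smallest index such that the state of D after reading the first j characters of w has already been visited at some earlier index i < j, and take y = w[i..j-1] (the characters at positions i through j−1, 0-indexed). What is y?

Run of D on w = a a b b b:
  step 0: q0  (start)
  step 1: q3  (read a: q0→q3)
  step 2: q1  (read a: q3→q1)
  step 3: q2  (read b: q1→q2)
  step 4: q1  (read b: q2→q1)   ← first repeat (q1 seen earlier)
  step 5: q2  (read b: q1→q2)

So i = 2, j = 4, giving x = w[0:2] = aa, y = w[2:4] = bb, z = w[4:5] = b.
Check: |xy| = 4 ≤ 5 and |y| = 2 ≥ 1. Reading y takes D from q1 back to q1, so every xyⁱz is accepted.

bb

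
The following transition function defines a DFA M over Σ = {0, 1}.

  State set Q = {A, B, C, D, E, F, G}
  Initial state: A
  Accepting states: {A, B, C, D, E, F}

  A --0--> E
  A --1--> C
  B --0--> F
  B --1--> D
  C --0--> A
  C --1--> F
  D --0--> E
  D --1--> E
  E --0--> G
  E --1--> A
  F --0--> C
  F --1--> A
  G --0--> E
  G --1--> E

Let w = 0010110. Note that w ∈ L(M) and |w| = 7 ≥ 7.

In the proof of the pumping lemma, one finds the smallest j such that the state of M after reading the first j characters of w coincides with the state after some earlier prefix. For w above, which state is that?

Run of M on w = 0 0 1 0 1 1 0:
  step 0: A  (start)
  step 1: E  (read 0: A→E)
  step 2: G  (read 0: E→G)
  step 3: E  (read 1: G→E)   ← first repeat (E seen earlier)
  step 4: G  (read 0: E→G)
  step 5: E  (read 1: G→E)
  step 6: A  (read 1: E→A)
  step 7: E  (read 0: A→E)

The earliest repeat is at step j = 3: M is in E, which it already visited at step i = 1.
Since M has 7 states, any run of length ≥ 7 visits 7+1 states, so by pigeonhole some state repeats within the first 7 steps — that repeat gives the pumpable loop.

E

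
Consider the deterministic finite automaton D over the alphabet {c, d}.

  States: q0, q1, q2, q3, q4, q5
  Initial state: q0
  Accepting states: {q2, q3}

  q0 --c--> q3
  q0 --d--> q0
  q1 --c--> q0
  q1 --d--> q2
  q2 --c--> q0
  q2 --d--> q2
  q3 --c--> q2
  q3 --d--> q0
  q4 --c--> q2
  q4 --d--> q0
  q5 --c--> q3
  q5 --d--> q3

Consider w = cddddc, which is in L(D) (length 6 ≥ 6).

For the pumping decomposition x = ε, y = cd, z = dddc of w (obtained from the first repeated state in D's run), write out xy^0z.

xy⁰z = xz = ε·dddc = dddc.
Reading y = cd takes D from q0 back to q0, so after x the machine is still in q0, and z then leads to the accepting state q3. Hence dddc ∈ L(D).

dddc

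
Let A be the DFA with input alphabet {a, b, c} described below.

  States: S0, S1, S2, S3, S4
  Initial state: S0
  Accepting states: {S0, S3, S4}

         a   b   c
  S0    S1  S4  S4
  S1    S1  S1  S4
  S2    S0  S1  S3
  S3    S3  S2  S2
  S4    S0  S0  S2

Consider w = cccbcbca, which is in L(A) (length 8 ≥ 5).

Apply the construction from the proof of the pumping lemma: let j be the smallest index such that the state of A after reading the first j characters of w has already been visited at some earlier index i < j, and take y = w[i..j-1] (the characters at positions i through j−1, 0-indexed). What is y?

cb

State sequence: S0 -c-> S4 -c-> S2 -c-> S3 -b-> S2 -c-> S3 -b-> S2 -c-> S3 -a-> S3
First repeat at step 4: S2 was already visited.

So i = 2, j = 4, giving x = w[0:2] = cc, y = w[2:4] = cb, z = w[4:8] = cbca.
Check: |xy| = 4 ≤ 5 and |y| = 2 ≥ 1. Reading y takes A from S2 back to S2, so every xyⁱz is accepted.
Pumping length from the standard proof: p = 5 (the number of states). The repeated state found above gives |xy| = j ≤ 5 and |y| = j − i ≥ 1.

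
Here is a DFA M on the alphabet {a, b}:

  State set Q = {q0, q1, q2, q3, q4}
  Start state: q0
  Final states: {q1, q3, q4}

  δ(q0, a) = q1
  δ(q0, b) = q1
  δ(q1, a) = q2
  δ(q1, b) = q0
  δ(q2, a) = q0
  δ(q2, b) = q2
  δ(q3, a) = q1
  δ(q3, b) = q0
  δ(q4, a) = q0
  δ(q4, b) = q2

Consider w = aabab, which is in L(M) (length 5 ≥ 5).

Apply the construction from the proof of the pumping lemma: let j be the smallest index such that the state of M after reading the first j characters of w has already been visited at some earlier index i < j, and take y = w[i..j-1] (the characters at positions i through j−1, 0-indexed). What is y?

Run of M on w = a a b a b:
  step 0: q0  (start)
  step 1: q1  (read a: q0→q1)
  step 2: q2  (read a: q1→q2)
  step 3: q2  (read b: q2→q2)   ← first repeat (q2 seen earlier)
  step 4: q0  (read a: q2→q0)
  step 5: q1  (read b: q0→q1)

So i = 2, j = 3, giving x = w[0:2] = aa, y = w[2:3] = b, z = w[3:5] = ab.
Check: |xy| = 3 ≤ 5 and |y| = 1 ≥ 1. Reading y takes M from q2 back to q2, so every xyⁱz is accepted.

b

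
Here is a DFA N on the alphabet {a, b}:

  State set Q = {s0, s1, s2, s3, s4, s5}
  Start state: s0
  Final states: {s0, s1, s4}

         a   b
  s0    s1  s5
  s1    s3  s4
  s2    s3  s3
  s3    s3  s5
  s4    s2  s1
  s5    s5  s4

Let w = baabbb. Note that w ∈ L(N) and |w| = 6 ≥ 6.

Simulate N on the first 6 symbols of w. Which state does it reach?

Run of N on the first 6 characters of w = b a a b b b:
  step 0: s0  (start)
  step 1: s5  (read b: s0→s5)
  step 2: s5  (read a: s5→s5)
  step 3: s5  (read a: s5→s5)
  step 4: s4  (read b: s5→s4)
  step 5: s1  (read b: s4→s1)
  step 6: s4  (read b: s1→s4)

After reading 6 characters, N is in state s4.
(This kind of state-tracing is the core of the pumping-lemma construction: with 6 states, pigeonhole forces a repeat within the first 6 steps.)

s4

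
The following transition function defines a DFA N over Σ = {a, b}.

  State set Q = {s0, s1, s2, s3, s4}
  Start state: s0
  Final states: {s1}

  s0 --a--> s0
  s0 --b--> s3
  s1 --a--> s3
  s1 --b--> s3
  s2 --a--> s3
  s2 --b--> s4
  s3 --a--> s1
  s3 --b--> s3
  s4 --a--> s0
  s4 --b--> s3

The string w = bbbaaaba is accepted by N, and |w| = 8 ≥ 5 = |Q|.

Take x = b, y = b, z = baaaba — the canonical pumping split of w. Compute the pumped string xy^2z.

xy^2z = b·b·b·baaaba = bbbbaaaba.
Reading y = b takes N from s3 back to s3, so after x·y·y the machine is still in s3, and z then leads to the accepting state s1. Hence bbbbaaaba ∈ L(N).

bbbbaaaba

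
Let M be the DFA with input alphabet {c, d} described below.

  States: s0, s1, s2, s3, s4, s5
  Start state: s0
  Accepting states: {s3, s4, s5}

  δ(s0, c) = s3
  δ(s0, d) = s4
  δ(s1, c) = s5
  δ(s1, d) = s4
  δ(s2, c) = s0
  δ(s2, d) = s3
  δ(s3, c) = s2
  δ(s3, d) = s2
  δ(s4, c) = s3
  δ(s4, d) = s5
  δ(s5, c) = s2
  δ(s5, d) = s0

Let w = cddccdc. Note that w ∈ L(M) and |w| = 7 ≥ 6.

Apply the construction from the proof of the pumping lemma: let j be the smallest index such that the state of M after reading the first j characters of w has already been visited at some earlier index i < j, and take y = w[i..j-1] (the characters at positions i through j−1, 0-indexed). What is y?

State sequence: s0 -c-> s3 -d-> s2 -d-> s3 -c-> s2 -c-> s0 -d-> s4 -c-> s3
First repeat at step 3: s3 was already visited.

So i = 1, j = 3, giving x = w[0:1] = c, y = w[1:3] = dd, z = w[3:7] = ccdc.
Check: |xy| = 3 ≤ 6 and |y| = 2 ≥ 1. Reading y takes M from s3 back to s3, so every xyⁱz is accepted.
Since M has 6 states, any run of length ≥ 6 visits 6+1 states, so by pigeonhole some state repeats within the first 6 steps — that repeat gives the pumpable loop.

dd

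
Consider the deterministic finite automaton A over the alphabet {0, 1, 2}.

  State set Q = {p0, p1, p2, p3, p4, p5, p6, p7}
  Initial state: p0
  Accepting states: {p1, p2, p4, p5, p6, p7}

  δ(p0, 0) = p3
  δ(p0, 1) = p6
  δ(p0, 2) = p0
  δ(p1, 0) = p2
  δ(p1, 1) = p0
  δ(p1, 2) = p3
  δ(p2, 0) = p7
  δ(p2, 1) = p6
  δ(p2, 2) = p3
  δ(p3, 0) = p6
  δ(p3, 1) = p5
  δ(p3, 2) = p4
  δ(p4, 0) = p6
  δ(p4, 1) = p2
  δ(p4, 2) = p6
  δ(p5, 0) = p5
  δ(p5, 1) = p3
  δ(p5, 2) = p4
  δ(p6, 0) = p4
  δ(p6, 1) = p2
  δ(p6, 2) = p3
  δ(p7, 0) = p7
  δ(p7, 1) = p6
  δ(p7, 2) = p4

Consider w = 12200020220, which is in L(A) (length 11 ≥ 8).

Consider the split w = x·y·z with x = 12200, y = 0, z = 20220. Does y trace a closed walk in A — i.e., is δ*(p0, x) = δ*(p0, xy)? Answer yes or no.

Run of A on the first 6 characters of w = 1 2 2 0 0 0:
  step 0: p0  (start)
  step 1: p6  (read 1: p0→p6)
  step 2: p3  (read 2: p6→p3)
  step 3: p4  (read 2: p3→p4)
  step 4: p6  (read 0: p4→p6)
  step 5: p4  (read 0: p6→p4)
  step 6: p6  (read 0: p4→p6)

After x (step 5): p4. After xy (step 6): p6.
They differ (p4 ≠ p6), so y is not a cycle from the state after x; this split is not the one the pumping-lemma construction produces, and pumping y need not keep the string in L(A).

no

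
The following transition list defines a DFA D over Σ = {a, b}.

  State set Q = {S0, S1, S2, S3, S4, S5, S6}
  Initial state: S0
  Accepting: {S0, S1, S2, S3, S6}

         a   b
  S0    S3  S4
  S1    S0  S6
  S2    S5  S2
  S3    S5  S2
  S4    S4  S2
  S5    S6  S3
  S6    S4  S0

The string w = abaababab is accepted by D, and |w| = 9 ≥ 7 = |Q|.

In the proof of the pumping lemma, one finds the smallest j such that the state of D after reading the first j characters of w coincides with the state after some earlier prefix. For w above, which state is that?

Run of D on w = a b a a b a b a b:
  step 0: S0  (start)
  step 1: S3  (read a: S0→S3)
  step 2: S2  (read b: S3→S2)
  step 3: S5  (read a: S2→S5)
  step 4: S6  (read a: S5→S6)
  step 5: S0  (read b: S6→S0)   ← first repeat (S0 seen earlier)
  step 6: S3  (read a: S0→S3)
  step 7: S2  (read b: S3→S2)
  step 8: S5  (read a: S2→S5)
  step 9: S3  (read b: S5→S3)

The earliest repeat is at step j = 5: D is in S0, which it already visited at step i = 0.
With |Q| = 7, pigeonhole forces a state repeat no later than step 7; the substring read between the first and second visits to that state can be pumped.

S0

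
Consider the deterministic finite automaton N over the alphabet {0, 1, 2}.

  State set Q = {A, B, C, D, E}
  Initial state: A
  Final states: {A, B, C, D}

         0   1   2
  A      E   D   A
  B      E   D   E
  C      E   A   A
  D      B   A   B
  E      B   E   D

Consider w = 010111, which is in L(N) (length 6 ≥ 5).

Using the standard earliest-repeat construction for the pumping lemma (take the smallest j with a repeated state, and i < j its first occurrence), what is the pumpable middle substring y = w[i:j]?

1

State sequence: A -0-> E -1-> E -0-> B -1-> D -1-> A -1-> D
First repeat at step 2: E was already visited.

So i = 1, j = 2, giving x = w[0:1] = 0, y = w[1:2] = 1, z = w[2:6] = 0111.
Check: |xy| = 2 ≤ 5 and |y| = 1 ≥ 1. Reading y takes N from E back to E, so every xyⁱz is accepted.
Since N has 5 states, any run of length ≥ 5 visits 5+1 states, so by pigeonhole some state repeats within the first 5 steps — that repeat gives the pumpable loop.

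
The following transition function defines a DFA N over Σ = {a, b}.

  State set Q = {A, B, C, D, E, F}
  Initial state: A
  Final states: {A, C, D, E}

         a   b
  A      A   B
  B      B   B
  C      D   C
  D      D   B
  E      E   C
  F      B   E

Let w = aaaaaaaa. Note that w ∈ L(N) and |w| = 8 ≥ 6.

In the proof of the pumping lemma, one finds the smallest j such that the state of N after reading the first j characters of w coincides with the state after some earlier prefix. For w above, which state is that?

Run of N on w = a a a a a a a a:
  step 0: A  (start)
  step 1: A  (read a: A→A)   ← first repeat (A seen earlier)
  step 2: A  (read a: A→A)
  step 3: A  (read a: A→A)
  step 4: A  (read a: A→A)
  step 5: A  (read a: A→A)
  step 6: A  (read a: A→A)
  step 7: A  (read a: A→A)
  step 8: A  (read a: A→A)

The earliest repeat is at step j = 1: N is in A, which it already visited at step i = 0.
Since N has 6 states, any run of length ≥ 6 visits 6+1 states, so by pigeonhole some state repeats within the first 6 steps — that repeat gives the pumpable loop.

A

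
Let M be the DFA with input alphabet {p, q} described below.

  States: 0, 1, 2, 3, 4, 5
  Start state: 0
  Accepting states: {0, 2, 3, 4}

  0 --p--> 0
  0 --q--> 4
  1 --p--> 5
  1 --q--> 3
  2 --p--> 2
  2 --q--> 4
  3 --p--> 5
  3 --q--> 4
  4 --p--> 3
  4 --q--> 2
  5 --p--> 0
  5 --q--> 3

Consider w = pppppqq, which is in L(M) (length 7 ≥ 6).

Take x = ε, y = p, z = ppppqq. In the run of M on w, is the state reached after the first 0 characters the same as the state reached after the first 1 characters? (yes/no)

Run of M on the first 1 characters of w = p:
  step 0: 0  (start)
  step 1: 0  (read p: 0→0)

After x (step 0): 0. After xy (step 1): 0.
They match, so y = p drives M around a cycle from 0 back to itself; pumping y any number of times keeps M in 0 before reading z, and xyⁱz ∈ L(M) for every i ≥ 0.

yes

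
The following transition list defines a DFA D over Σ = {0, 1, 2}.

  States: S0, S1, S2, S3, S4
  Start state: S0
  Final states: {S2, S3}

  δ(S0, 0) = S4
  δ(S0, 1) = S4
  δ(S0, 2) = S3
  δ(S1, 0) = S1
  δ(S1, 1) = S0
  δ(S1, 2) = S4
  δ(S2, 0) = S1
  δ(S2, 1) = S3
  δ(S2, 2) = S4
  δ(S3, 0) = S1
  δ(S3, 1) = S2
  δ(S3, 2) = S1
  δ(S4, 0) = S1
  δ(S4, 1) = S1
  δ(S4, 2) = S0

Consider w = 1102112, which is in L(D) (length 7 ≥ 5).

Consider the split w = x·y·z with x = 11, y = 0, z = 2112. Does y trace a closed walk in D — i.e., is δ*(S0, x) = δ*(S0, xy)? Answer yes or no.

Run of D on the first 3 characters of w = 1 1 0:
  step 0: S0  (start)
  step 1: S4  (read 1: S0→S4)
  step 2: S1  (read 1: S4→S1)
  step 3: S1  (read 0: S1→S1)

After x (step 2): S1. After xy (step 3): S1.
They match, so y = 0 drives D around a cycle from S1 back to itself; pumping y any number of times keeps D in S1 before reading z, and xyⁱz ∈ L(D) for every i ≥ 0.

yes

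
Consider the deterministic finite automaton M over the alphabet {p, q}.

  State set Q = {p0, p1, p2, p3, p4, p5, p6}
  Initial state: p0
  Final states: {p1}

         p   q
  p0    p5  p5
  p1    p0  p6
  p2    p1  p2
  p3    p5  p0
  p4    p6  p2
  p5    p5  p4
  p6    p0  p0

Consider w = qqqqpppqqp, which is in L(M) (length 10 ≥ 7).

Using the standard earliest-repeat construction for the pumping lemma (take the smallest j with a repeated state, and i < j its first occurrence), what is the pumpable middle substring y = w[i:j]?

q

Run of M on w = q q q q p p p q q p:
  step 0: p0  (start)
  step 1: p5  (read q: p0→p5)
  step 2: p4  (read q: p5→p4)
  step 3: p2  (read q: p4→p2)
  step 4: p2  (read q: p2→p2)   ← first repeat (p2 seen earlier)
  step 5: p1  (read p: p2→p1)
  step 6: p0  (read p: p1→p0)
  step 7: p5  (read p: p0→p5)
  step 8: p4  (read q: p5→p4)
  step 9: p2  (read q: p4→p2)
  step 10: p1  (read p: p2→p1)

So i = 3, j = 4, giving x = w[0:3] = qqq, y = w[3:4] = q, z = w[4:10] = pppqqp.
Check: |xy| = 4 ≤ 7 and |y| = 1 ≥ 1. Reading y takes M from p2 back to p2, so every xyⁱz is accepted.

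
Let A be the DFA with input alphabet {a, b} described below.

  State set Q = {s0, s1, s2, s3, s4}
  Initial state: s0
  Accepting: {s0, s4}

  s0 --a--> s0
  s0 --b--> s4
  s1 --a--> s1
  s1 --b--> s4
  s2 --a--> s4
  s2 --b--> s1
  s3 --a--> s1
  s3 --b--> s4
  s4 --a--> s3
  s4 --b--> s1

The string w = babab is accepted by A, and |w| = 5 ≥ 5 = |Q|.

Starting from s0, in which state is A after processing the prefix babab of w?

s4

Run of A on the first 5 characters of w = b a b a b:
  step 0: s0  (start)
  step 1: s4  (read b: s0→s4)
  step 2: s3  (read a: s4→s3)
  step 3: s4  (read b: s3→s4)
  step 4: s3  (read a: s4→s3)
  step 5: s4  (read b: s3→s4)

After reading 5 characters, A is in state s4.
(This kind of state-tracing is the core of the pumping-lemma construction: with 5 states, pigeonhole forces a repeat within the first 5 steps.)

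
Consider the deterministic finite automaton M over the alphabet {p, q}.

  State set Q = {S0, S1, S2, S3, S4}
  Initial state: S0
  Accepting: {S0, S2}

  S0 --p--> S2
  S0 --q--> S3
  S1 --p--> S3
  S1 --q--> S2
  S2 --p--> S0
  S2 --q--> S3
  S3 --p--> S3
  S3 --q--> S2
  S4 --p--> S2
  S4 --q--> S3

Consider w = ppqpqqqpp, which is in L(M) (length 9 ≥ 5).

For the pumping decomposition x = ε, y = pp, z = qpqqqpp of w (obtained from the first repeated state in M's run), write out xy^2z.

ppppqpqqqpp

xy^2z = ε·pp·pp·qpqqqpp = ppppqpqqqpp.
Reading y = pp takes M from S0 back to S0, so after x·y·y the machine is still in S0, and z then leads to the accepting state S2. Hence ppppqpqqqpp ∈ L(M).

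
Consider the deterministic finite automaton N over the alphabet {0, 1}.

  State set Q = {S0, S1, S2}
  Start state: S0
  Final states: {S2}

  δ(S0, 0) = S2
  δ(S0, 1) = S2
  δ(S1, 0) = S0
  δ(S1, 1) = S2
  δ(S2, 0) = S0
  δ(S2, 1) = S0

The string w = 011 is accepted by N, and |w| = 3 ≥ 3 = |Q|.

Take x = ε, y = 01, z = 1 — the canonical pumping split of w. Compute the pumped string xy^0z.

xy⁰z = xz = ε·1 = 1.
Reading y = 01 takes N from S0 back to S0, so after x the machine is still in S0, and z then leads to the accepting state S2. Hence 1 ∈ L(N).

1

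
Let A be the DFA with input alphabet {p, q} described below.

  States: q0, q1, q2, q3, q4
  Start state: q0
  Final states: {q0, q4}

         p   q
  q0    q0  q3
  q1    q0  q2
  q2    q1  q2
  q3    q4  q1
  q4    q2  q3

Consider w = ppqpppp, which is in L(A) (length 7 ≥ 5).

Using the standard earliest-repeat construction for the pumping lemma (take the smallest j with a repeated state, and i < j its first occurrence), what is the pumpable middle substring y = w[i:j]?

Run of A on w = p p q p p p p:
  step 0: q0  (start)
  step 1: q0  (read p: q0→q0)   ← first repeat (q0 seen earlier)
  step 2: q0  (read p: q0→q0)
  step 3: q3  (read q: q0→q3)
  step 4: q4  (read p: q3→q4)
  step 5: q2  (read p: q4→q2)
  step 6: q1  (read p: q2→q1)
  step 7: q0  (read p: q1→q0)

So i = 0, j = 1, giving x = w[0:0] = ε, y = w[0:1] = p, z = w[1:7] = pqpppp.
Check: |xy| = 1 ≤ 5 and |y| = 1 ≥ 1. Reading y takes A from q0 back to q0, so every xyⁱz is accepted.
The DFA has 5 states, so the proof of the pumping lemma guarantees a repeated state among the first 5+1 visited; the segment between the two visits is the pumpable y.

p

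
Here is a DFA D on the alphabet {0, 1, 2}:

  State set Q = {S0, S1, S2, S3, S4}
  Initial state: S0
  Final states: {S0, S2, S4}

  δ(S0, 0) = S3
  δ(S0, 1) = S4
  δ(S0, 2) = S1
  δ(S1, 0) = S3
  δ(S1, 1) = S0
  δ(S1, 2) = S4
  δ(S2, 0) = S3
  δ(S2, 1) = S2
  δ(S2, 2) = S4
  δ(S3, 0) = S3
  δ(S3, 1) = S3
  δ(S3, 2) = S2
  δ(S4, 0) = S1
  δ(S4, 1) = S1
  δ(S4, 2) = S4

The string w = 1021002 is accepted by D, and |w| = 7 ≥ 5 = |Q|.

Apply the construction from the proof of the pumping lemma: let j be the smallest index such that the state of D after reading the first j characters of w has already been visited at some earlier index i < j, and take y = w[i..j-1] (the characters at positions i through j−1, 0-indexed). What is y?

02

Run of D on w = 1 0 2 1 0 0 2:
  step 0: S0  (start)
  step 1: S4  (read 1: S0→S4)
  step 2: S1  (read 0: S4→S1)
  step 3: S4  (read 2: S1→S4)   ← first repeat (S4 seen earlier)
  step 4: S1  (read 1: S4→S1)
  step 5: S3  (read 0: S1→S3)
  step 6: S3  (read 0: S3→S3)
  step 7: S2  (read 2: S3→S2)

So i = 1, j = 3, giving x = w[0:1] = 1, y = w[1:3] = 02, z = w[3:7] = 1002.
Check: |xy| = 3 ≤ 5 and |y| = 2 ≥ 1. Reading y takes D from S4 back to S4, so every xyⁱz is accepted.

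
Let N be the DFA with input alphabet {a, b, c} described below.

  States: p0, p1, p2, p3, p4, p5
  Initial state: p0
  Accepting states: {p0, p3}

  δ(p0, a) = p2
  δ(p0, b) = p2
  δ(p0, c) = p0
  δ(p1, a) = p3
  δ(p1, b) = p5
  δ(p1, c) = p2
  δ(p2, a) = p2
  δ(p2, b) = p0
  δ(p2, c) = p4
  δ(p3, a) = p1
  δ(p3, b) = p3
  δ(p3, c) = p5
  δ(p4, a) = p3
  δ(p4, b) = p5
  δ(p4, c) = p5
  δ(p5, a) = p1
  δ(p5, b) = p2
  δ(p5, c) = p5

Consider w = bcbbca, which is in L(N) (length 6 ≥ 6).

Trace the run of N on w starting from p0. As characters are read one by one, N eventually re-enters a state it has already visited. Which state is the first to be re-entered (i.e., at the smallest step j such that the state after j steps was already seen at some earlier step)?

p2

Run of N on w = b c b b c a:
  step 0: p0  (start)
  step 1: p2  (read b: p0→p2)
  step 2: p4  (read c: p2→p4)
  step 3: p5  (read b: p4→p5)
  step 4: p2  (read b: p5→p2)   ← first repeat (p2 seen earlier)
  step 5: p4  (read c: p2→p4)
  step 6: p3  (read a: p4→p3)

The earliest repeat is at step j = 4: N is in p2, which it already visited at step i = 1.
The DFA has 6 states, so the proof of the pumping lemma guarantees a repeated state among the first 6+1 visited; the segment between the two visits is the pumpable y.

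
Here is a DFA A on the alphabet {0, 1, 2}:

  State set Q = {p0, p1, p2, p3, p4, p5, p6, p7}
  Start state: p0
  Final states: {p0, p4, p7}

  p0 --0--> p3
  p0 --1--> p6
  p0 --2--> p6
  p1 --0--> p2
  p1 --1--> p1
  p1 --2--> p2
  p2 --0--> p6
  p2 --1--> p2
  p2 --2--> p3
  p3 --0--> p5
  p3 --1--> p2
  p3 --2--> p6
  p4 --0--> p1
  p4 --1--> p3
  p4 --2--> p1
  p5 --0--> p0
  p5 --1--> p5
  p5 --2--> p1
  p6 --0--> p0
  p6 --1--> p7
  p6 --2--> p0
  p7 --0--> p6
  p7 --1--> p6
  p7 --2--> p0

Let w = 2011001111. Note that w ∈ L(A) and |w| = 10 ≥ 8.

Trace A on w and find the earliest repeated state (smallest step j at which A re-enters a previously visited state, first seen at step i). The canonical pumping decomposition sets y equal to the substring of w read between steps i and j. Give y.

20

Run of A on w = 2 0 1 1 0 0 1 1 1 1:
  step 0: p0  (start)
  step 1: p6  (read 2: p0→p6)
  step 2: p0  (read 0: p6→p0)   ← first repeat (p0 seen earlier)
  step 3: p6  (read 1: p0→p6)
  step 4: p7  (read 1: p6→p7)
  step 5: p6  (read 0: p7→p6)
  step 6: p0  (read 0: p6→p0)
  step 7: p6  (read 1: p0→p6)
  step 8: p7  (read 1: p6→p7)
  step 9: p6  (read 1: p7→p6)
  step 10: p7  (read 1: p6→p7)

So i = 0, j = 2, giving x = w[0:0] = ε, y = w[0:2] = 20, z = w[2:10] = 11001111.
Check: |xy| = 2 ≤ 8 and |y| = 2 ≥ 1. Reading y takes A from p0 back to p0, so every xyⁱz is accepted.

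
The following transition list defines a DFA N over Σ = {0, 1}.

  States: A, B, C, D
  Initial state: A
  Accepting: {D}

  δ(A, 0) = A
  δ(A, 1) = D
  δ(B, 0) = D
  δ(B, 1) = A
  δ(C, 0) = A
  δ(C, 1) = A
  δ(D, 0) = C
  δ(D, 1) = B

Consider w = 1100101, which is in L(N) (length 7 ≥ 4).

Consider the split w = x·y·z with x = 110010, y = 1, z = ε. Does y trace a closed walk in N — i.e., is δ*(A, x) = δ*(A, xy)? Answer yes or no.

Run of N on the first 7 characters of w = 1 1 0 0 1 0 1:
  step 0: A  (start)
  step 1: D  (read 1: A→D)
  step 2: B  (read 1: D→B)
  step 3: D  (read 0: B→D)
  step 4: C  (read 0: D→C)
  step 5: A  (read 1: C→A)
  step 6: A  (read 0: A→A)
  step 7: D  (read 1: A→D)

After x (step 6): A. After xy (step 7): D.
They differ (A ≠ D), so y is not a cycle from the state after x; this split is not the one the pumping-lemma construction produces, and pumping y need not keep the string in L(N).

no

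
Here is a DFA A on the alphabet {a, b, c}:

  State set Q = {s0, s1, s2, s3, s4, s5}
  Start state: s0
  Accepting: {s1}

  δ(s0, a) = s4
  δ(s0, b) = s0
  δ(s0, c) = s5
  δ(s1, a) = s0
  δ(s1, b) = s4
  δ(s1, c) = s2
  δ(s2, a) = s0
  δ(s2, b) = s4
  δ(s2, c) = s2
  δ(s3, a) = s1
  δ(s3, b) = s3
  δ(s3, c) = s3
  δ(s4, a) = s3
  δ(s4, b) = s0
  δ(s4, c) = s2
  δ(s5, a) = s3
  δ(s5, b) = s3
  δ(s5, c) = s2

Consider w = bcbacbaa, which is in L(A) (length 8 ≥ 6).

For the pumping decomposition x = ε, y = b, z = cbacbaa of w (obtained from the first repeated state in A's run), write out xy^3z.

xy^3z = ε·b·b·b·cbacbaa = bbbcbacbaa.
Reading y = b takes A from s0 back to s0, so after x·y·y·y the machine is still in s0, and z then leads to the accepting state s1. Hence bbbcbacbaa ∈ L(A).

bbbcbacbaa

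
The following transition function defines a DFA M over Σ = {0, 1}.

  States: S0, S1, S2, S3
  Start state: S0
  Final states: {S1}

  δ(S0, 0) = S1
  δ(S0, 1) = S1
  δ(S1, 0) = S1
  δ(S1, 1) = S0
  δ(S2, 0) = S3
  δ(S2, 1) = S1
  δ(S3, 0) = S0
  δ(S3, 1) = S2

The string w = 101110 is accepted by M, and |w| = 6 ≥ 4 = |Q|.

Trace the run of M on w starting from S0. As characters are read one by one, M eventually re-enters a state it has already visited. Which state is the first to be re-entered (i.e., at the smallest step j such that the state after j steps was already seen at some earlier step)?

State sequence: S0 -1-> S1 -0-> S1 -1-> S0 -1-> S1 -1-> S0 -0-> S1
First repeat at step 2: S1 was already visited.

The earliest repeat is at step j = 2: M is in S1, which it already visited at step i = 1.
The DFA has 4 states, so the proof of the pumping lemma guarantees a repeated state among the first 4+1 visited; the segment between the two visits is the pumpable y.

S1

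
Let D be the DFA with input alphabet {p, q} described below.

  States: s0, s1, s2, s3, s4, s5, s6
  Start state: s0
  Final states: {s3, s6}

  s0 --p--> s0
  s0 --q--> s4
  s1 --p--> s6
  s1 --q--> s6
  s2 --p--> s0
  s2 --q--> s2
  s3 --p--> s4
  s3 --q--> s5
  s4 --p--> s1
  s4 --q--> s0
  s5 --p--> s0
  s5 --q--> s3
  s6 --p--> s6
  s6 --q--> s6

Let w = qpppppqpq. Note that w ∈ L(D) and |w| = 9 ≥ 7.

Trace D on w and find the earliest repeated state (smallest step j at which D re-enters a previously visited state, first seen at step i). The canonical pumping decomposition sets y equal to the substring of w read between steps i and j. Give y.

p

State sequence: s0 -q-> s4 -p-> s1 -p-> s6 -p-> s6 -p-> s6 -p-> s6 -q-> s6 -p-> s6 -q-> s6
First repeat at step 4: s6 was already visited.

So i = 3, j = 4, giving x = w[0:3] = qpp, y = w[3:4] = p, z = w[4:9] = ppqpq.
Check: |xy| = 4 ≤ 7 and |y| = 1 ≥ 1. Reading y takes D from s6 back to s6, so every xyⁱz is accepted.
With |Q| = 7, pigeonhole forces a state repeat no later than step 7; the substring read between the first and second visits to that state can be pumped.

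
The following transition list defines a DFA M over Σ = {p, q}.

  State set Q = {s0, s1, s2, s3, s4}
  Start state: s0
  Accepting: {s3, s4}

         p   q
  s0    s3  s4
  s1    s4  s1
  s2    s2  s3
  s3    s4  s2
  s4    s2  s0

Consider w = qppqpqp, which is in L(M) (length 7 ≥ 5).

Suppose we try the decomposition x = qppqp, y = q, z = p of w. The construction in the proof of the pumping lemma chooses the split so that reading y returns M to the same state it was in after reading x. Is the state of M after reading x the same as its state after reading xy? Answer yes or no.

no

Run of M on the first 6 characters of w = q p p q p q:
  step 0: s0  (start)
  step 1: s4  (read q: s0→s4)
  step 2: s2  (read p: s4→s2)
  step 3: s2  (read p: s2→s2)
  step 4: s3  (read q: s2→s3)
  step 5: s4  (read p: s3→s4)
  step 6: s0  (read q: s4→s0)

After x (step 5): s4. After xy (step 6): s0.
They differ (s4 ≠ s0), so y is not a cycle from the state after x; this split is not the one the pumping-lemma construction produces, and pumping y need not keep the string in L(M).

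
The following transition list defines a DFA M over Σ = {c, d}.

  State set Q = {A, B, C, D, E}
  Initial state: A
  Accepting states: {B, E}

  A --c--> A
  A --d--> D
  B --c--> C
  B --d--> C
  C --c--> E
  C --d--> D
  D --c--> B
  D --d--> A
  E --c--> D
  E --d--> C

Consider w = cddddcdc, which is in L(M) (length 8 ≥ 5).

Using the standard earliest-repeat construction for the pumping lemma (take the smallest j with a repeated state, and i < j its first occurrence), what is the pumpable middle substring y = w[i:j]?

State sequence: A -c-> A -d-> D -d-> A -d-> D -d-> A -c-> A -d-> D -c-> B
First repeat at step 1: A was already visited.

So i = 0, j = 1, giving x = w[0:0] = ε, y = w[0:1] = c, z = w[1:8] = ddddcdc.
Check: |xy| = 1 ≤ 5 and |y| = 1 ≥ 1. Reading y takes M from A back to A, so every xyⁱz is accepted.

c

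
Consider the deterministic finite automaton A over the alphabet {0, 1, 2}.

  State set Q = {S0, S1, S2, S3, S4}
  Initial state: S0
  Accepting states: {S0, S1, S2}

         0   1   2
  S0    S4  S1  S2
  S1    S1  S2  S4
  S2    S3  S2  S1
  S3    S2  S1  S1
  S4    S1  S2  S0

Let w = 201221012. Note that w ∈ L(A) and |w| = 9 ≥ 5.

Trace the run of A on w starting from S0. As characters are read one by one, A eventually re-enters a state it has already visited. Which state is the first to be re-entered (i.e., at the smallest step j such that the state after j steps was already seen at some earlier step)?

State sequence: S0 -2-> S2 -0-> S3 -1-> S1 -2-> S4 -2-> S0 -1-> S1 -0-> S1 -1-> S2 -2-> S1
First repeat at step 5: S0 was already visited.

The earliest repeat is at step j = 5: A is in S0, which it already visited at step i = 0.

S0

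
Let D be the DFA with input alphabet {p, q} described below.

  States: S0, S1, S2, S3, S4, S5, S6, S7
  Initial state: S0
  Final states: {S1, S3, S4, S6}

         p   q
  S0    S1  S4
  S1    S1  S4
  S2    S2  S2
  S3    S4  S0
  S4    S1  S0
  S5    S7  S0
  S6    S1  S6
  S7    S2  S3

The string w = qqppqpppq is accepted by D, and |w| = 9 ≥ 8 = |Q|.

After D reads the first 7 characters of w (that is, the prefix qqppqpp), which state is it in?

State sequence: S0 -q-> S4 -q-> S0 -p-> S1 -p-> S1 -q-> S4 -p-> S1 -p-> S1

After reading 7 characters, D is in state S1.
(This kind of state-tracing is the core of the pumping-lemma construction: with 8 states, pigeonhole forces a repeat within the first 8 steps.)

S1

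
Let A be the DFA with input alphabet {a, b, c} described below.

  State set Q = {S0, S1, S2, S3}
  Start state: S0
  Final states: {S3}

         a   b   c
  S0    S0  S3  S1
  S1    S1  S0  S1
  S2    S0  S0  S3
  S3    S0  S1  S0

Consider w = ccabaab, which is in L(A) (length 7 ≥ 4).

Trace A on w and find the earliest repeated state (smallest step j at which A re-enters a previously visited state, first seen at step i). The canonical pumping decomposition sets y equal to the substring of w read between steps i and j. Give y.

Run of A on w = c c a b a a b:
  step 0: S0  (start)
  step 1: S1  (read c: S0→S1)
  step 2: S1  (read c: S1→S1)   ← first repeat (S1 seen earlier)
  step 3: S1  (read a: S1→S1)
  step 4: S0  (read b: S1→S0)
  step 5: S0  (read a: S0→S0)
  step 6: S0  (read a: S0→S0)
  step 7: S3  (read b: S0→S3)

So i = 1, j = 2, giving x = w[0:1] = c, y = w[1:2] = c, z = w[2:7] = abaab.
Check: |xy| = 2 ≤ 4 and |y| = 1 ≥ 1. Reading y takes A from S1 back to S1, so every xyⁱz is accepted.
The DFA has 4 states, so the proof of the pumping lemma guarantees a repeated state among the first 4+1 visited; the segment between the two visits is the pumpable y.

c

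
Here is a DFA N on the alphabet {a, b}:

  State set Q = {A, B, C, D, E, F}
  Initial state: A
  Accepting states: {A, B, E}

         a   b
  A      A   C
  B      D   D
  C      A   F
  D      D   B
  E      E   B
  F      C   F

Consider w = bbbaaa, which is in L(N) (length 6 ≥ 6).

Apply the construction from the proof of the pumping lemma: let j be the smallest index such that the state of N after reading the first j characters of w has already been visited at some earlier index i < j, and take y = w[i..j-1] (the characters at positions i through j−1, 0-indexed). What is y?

b

Run of N on w = b b b a a a:
  step 0: A  (start)
  step 1: C  (read b: A→C)
  step 2: F  (read b: C→F)
  step 3: F  (read b: F→F)   ← first repeat (F seen earlier)
  step 4: C  (read a: F→C)
  step 5: A  (read a: C→A)
  step 6: A  (read a: A→A)

So i = 2, j = 3, giving x = w[0:2] = bb, y = w[2:3] = b, z = w[3:6] = aaa.
Check: |xy| = 3 ≤ 6 and |y| = 1 ≥ 1. Reading y takes N from F back to F, so every xyⁱz is accepted.
Pumping length from the standard proof: p = 6 (the number of states). The repeated state found above gives |xy| = j ≤ 6 and |y| = j − i ≥ 1.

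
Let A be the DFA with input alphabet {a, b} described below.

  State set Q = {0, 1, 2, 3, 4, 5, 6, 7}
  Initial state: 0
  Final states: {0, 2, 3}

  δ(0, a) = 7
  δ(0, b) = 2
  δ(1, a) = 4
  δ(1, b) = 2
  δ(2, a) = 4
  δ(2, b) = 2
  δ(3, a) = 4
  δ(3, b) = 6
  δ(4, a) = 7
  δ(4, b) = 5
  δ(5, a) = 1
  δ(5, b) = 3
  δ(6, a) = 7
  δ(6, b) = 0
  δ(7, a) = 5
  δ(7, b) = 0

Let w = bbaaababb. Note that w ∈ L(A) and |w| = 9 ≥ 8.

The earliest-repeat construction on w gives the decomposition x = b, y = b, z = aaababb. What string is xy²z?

bbbaaababb

xy^2z = b·b·b·aaababb = bbbaaababb.
Reading y = b takes A from 2 back to 2, so after x·y·y the machine is still in 2, and z then leads to the accepting state 3. Hence bbbaaababb ∈ L(A).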